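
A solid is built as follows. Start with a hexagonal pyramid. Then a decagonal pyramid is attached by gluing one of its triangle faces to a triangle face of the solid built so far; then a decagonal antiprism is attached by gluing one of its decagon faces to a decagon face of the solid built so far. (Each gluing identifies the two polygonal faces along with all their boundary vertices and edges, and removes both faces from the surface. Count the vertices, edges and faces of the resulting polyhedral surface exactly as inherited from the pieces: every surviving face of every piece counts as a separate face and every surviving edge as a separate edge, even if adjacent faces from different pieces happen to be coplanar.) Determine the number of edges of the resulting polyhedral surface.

A hexagonal pyramid: V=7, E=12, F=7.
Attach a decagonal pyramid (V=11, E=20, F=11) along a 3-gon: merge 3 vertices and 3 edges, delete both glued faces → V=15, E=29, F=16.
Attach a decagonal antiprism (V=20, E=40, F=22) along a 10-gon: merge 10 vertices and 10 edges, delete both glued faces → V=25, E=59, F=36.
Check: V − E + F = 25 − 59 + 36 = 2.

59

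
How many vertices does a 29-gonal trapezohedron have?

60

The n-trapezohedron (dual of the n-antiprism) has V = 2·29 + 2 = 60, E = 4·29 = 116, F = 2·29 = 58.
Check: V − E + F = 60 − 116 + 58 = 2.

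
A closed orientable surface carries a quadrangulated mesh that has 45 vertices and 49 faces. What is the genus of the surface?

Every face is a square, so 2E = 4·49 = 196, giving E = 98.
χ = V − E + F = 45 − 98 + 49 = -4.
For a closed orientable surface χ = 2 − 2g, so g = (2 − (-4))/2 = 3.

3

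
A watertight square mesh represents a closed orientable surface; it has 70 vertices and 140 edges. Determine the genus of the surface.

1

Every face is a square and each edge borders two faces, so 4F = 2·140, giving F = 70.
χ = V − E + F = 70 − 140 + 70 = 0.
For a closed orientable surface χ = 2 − 2g, so g = (2 − (0))/2 = 1.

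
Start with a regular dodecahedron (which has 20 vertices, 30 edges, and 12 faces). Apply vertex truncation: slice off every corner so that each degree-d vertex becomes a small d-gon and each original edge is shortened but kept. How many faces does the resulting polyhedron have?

32

Truncation replaces each original edge-end by a new vertex, so V′ = 2E = 60.
Each original edge survives, and each old vertex of degree d contributes d new edges; summing degrees gives Σd = 2E, so E′ = E + 2E = 3E = 90.
Each original face survives and each original vertex becomes one new face: F′ = F + V = 32.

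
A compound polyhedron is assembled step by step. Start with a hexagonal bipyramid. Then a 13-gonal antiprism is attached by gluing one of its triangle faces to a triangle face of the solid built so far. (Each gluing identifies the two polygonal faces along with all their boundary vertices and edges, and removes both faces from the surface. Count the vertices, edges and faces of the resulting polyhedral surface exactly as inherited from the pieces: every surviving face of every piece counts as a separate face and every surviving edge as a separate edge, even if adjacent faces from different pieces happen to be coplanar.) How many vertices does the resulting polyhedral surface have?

31

A hexagonal bipyramid: V=8, E=18, F=12.
Attach a 13-gonal antiprism (V=26, E=52, F=28) along a 3-gon: merge 3 vertices and 3 edges, delete both glued faces → V=31, E=67, F=38.
Check: V − E + F = 31 − 67 + 38 = 2.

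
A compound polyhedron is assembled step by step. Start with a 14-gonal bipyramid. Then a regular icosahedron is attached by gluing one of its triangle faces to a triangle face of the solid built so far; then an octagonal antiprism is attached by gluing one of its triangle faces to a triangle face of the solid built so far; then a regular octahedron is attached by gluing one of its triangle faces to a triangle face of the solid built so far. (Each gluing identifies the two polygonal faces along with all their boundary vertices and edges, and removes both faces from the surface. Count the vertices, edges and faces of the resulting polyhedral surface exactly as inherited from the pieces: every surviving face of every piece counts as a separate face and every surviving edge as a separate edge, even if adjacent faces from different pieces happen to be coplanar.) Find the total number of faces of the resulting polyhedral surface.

68

A 14-gonal bipyramid: V=16, E=42, F=28.
Attach a regular icosahedron (V=12, E=30, F=20) along a 3-gon: merge 3 vertices and 3 edges, delete both glued faces → V=25, E=69, F=46.
Attach an octagonal antiprism (V=16, E=32, F=18) along a 3-gon: merge 3 vertices and 3 edges, delete both glued faces → V=38, E=98, F=62.
Attach a regular octahedron (V=6, E=12, F=8) along a 3-gon: merge 3 vertices and 3 edges, delete both glued faces → V=41, E=107, F=68.
Check: V − E + F = 41 − 107 + 68 = 2.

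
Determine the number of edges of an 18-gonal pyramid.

36

A pyramid on an n-gon base has one n-gon and n triangles: V = 18 + 1 = 19, E = 2·18 = 36, F = 18 + 1 = 19.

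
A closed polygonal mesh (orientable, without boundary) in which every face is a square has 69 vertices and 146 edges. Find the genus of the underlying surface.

Every face is a square and each edge borders two faces, so 4F = 2·146, giving F = 73.
χ = V − E + F = 69 − 146 + 73 = -4.
For a closed orientable surface χ = 2 − 2g, so g = (2 − (-4))/2 = 3.

3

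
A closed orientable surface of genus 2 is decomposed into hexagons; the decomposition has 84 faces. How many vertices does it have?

166

χ = 2 − 2·2 = -2, and every face is a hexagon so 6F = 2E.
E = 6·84/2 = 252. Then V = -2 + E − F = -2 + 252 − 84 = 166.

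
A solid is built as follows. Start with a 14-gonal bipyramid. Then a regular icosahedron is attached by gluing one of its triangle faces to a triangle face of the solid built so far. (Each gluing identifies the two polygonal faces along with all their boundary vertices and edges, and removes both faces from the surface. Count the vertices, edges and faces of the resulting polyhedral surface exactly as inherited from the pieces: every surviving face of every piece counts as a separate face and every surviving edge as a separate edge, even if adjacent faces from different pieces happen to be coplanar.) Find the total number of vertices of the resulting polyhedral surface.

A 14-gonal bipyramid: V=16, E=42, F=28.
Attach a regular icosahedron (V=12, E=30, F=20) along a 3-gon: merge 3 vertices and 3 edges, delete both glued faces → V=25, E=69, F=46.
Check: V − E + F = 25 − 69 + 46 = 2.

25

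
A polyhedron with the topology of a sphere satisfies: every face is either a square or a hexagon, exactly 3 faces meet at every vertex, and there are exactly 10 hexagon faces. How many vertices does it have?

28

Let x be the number of squares; then F = 10 + x.
Edge–face incidences: 2E = 6·10 + 4·x = 60 + 4x.
Every vertex has degree 3, so 3V = 2E.
Euler: V − E + F = 2 ⇒ (2E)/3 − E + (10 + x) = 2.
Multiply by 6: 2·(2E) − 3·(2E) + 6·(10 + x) = 12, i.e. 60 + 6x − (60 + 4x) = 12.
Collecting terms: 2x = 12, so x = 6.
Then 2E = 60 + 4·6 = 84, so E = 42, V = 2E/3 = 28, F = 10 + 6 = 16.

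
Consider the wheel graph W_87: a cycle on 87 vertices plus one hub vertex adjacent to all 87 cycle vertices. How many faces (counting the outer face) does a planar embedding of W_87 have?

88

W_87 has V = 87 + 1 = 88 vertices and E = 2·87 = 174 edges.
By Euler's formula F = 2 − V + E = 2 − 88 + 174 = 88.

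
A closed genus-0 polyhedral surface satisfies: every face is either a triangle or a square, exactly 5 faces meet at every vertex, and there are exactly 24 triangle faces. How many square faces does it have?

2

Let x be the number of squares; then F = 24 + x.
Edge–face incidences: 2E = 3·24 + 4·x = 72 + 4x.
Every vertex has degree 5, so 5V = 2E.
Euler: V − E + F = 2 ⇒ (2E)/5 − E + (24 + x) = 2.
Multiply by 10: 2·(2E) − 5·(2E) + 10·(24 + x) = 20, i.e. 240 + 10x − 3·(72 + 4x) = 20.
Collecting terms: −2x + 24 = 20, so −2x = −4, so x = 2.
Then 2E = 72 + 4·2 = 80, so E = 40, V = 2E/5 = 16, F = 24 + 2 = 26.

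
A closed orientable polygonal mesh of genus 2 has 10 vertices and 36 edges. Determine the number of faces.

24

For a closed orientable surface of genus 2, χ = 2 − 2·2 = -2.
F = -2 − V + E = -2 − 10 + 36 = 24.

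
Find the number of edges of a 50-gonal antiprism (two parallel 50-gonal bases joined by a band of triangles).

200

An antiprism on an n-gon has two n-gon caps and 2n triangles: V = 2·50 = 100, E = 4·50 = 200, F = 2·50 + 2 = 102.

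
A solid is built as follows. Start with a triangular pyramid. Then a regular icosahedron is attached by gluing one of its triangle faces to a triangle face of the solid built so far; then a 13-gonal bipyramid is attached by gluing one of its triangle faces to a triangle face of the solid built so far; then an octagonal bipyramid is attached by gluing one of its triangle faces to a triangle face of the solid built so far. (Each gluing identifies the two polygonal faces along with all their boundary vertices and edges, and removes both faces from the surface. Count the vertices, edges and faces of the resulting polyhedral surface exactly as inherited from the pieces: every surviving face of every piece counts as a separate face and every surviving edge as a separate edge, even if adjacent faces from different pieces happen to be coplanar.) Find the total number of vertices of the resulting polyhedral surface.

A triangular pyramid: V=4, E=6, F=4.
Attach a regular icosahedron (V=12, E=30, F=20) along a 3-gon: merge 3 vertices and 3 edges, delete both glued faces → V=13, E=33, F=22.
Attach a 13-gonal bipyramid (V=15, E=39, F=26) along a 3-gon: merge 3 vertices and 3 edges, delete both glued faces → V=25, E=69, F=46.
Attach an octagonal bipyramid (V=10, E=24, F=16) along a 3-gon: merge 3 vertices and 3 edges, delete both glued faces → V=32, E=90, F=60.
Check: V − E + F = 32 − 90 + 60 = 2.

32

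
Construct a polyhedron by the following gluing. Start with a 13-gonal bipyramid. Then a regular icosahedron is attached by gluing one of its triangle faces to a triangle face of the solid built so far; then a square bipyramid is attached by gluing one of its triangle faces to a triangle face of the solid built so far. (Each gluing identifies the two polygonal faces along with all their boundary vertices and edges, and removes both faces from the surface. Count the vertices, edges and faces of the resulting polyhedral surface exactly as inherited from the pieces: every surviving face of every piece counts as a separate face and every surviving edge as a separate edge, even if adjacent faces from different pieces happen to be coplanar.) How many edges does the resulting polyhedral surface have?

A 13-gonal bipyramid: V=15, E=39, F=26.
Attach a regular icosahedron (V=12, E=30, F=20) along a 3-gon: merge 3 vertices and 3 edges, delete both glued faces → V=24, E=66, F=44.
Attach a square bipyramid (V=6, E=12, F=8) along a 3-gon: merge 3 vertices and 3 edges, delete both glued faces → V=27, E=75, F=50.
Check: V − E + F = 27 − 75 + 50 = 2.

75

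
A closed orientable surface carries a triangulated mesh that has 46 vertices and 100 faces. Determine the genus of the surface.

Every face is a triangle, so 2E = 3·100 = 300, giving E = 150.
χ = V − E + F = 46 − 150 + 100 = -4.
For a closed orientable surface χ = 2 − 2g, so g = (2 − (-4))/2 = 3.

3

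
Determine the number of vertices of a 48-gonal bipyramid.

A bipyramid over an n-gon has 2n triangular faces and n + 2 vertices: V = 48 + 2 = 50, E = 3·48 = 144, F = 2·48 = 96.
Check: V − E + F = 50 − 144 + 96 = 2.

50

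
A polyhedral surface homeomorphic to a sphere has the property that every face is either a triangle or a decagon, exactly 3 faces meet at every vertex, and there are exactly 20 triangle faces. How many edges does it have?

Let x be the number of decagons; then F = 20 + x.
Edge–face incidences: 2E = 3·20 + 10·x = 60 + 10x.
Every vertex has degree 3, so 3V = 2E.
Euler: V − E + F = 2 ⇒ (2E)/3 − E + (20 + x) = 2.
Multiply by 6: 2·(2E) − 3·(2E) + 6·(20 + x) = 12, i.e. 120 + 6x − (60 + 10x) = 12.
Collecting terms: −4x + 60 = 12, so −4x = −48, so x = 12.
Then 2E = 60 + 10·12 = 180, so E = 90, V = 2E/3 = 60, F = 20 + 12 = 32.

90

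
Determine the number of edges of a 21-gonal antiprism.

An antiprism on an n-gon has two n-gon caps and 2n triangles: V = 2·21 = 42, E = 4·21 = 84, F = 2·21 + 2 = 44.
Check: V − E + F = 42 − 84 + 44 = 2.

84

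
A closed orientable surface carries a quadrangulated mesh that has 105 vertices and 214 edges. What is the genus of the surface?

Every face is a square and each edge borders two faces, so 4F = 2·214, giving F = 107.
χ = V − E + F = 105 − 214 + 107 = -2.
For a closed orientable surface χ = 2 − 2g, so g = (2 − (-2))/2 = 2.

2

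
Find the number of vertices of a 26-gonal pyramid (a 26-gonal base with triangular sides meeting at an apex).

27

A pyramid on an n-gon base has one n-gon and n triangles: V = 26 + 1 = 27, E = 2·26 = 52, F = 26 + 1 = 27.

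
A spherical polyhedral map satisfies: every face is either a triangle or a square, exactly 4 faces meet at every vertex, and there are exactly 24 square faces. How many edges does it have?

Let x be the number of triangles; then F = 24 + x.
Edge–face incidences: 2E = 4·24 + 3·x = 96 + 3x.
Every vertex has degree 4, so 4V = 2E.
Euler: V − E + F = 2 ⇒ (2E)/4 − E + (24 + x) = 2.
Multiply by 8: 2·(2E) − 4·(2E) + 8·(24 + x) = 16, i.e. 192 + 8x − 2·(96 + 3x) = 16.
Collecting terms: 2x = 16, so x = 8.
Then 2E = 96 + 3·8 = 120, so E = 60, V = 2E/4 = 30, F = 24 + 8 = 32.

60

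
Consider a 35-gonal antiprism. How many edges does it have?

An antiprism on an n-gon has two n-gon caps and 2n triangles: V = 2·35 = 70, E = 4·35 = 140, F = 2·35 + 2 = 72.

140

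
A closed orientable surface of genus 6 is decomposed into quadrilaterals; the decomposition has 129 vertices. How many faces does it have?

139

χ = 2 − 2·6 = -10, and every face is a square so 4F = 2E.
V − E + F = -10 with E = 4F/2 gives 129 − (4/2 − 1)·F = -10, so F = 139 and E = 278.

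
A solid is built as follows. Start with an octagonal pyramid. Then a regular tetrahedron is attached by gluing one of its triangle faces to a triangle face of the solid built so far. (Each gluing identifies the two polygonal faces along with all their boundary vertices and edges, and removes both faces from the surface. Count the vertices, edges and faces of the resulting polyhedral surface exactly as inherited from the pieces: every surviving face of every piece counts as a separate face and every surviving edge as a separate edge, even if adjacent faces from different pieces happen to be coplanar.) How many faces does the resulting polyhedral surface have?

An octagonal pyramid: V=9, E=16, F=9.
Attach a regular tetrahedron (V=4, E=6, F=4) along a 3-gon: merge 3 vertices and 3 edges, delete both glued faces → V=10, E=19, F=11.
Check: V − E + F = 10 − 19 + 11 = 2.

11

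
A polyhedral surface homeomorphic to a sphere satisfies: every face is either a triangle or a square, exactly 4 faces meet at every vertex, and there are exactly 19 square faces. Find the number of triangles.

8

Let x be the number of triangles; then F = 19 + x.
Edge–face incidences: 2E = 4·19 + 3·x = 76 + 3x.
Every vertex has degree 4, so 4V = 2E.
Euler: V − E + F = 2 ⇒ (2E)/4 − E + (19 + x) = 2.
Multiply by 8: 2·(2E) − 4·(2E) + 8·(19 + x) = 16, i.e. 152 + 8x − 2·(76 + 3x) = 16.
Collecting terms: 2x = 16, so x = 8.
Then 2E = 76 + 3·8 = 100, so E = 50, V = 2E/4 = 25, F = 19 + 8 = 27.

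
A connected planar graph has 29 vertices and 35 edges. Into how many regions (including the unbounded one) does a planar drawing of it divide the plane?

8

Euler's formula for a connected plane graph: V − E + F = 2, so F = 2 − 29 + 35 = 8.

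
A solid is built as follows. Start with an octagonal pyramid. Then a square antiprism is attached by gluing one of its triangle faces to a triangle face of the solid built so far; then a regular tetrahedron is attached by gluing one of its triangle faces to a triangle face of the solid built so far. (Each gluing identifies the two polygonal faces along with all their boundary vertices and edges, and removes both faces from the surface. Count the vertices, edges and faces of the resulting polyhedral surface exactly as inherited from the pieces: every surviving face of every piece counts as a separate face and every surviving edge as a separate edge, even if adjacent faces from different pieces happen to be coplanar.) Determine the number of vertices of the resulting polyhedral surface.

15

An octagonal pyramid: V=9, E=16, F=9.
Attach a square antiprism (V=8, E=16, F=10) along a 3-gon: merge 3 vertices and 3 edges, delete both glued faces → V=14, E=29, F=17.
Attach a regular tetrahedron (V=4, E=6, F=4) along a 3-gon: merge 3 vertices and 3 edges, delete both glued faces → V=15, E=32, F=19.
Check: V − E + F = 15 − 32 + 19 = 2.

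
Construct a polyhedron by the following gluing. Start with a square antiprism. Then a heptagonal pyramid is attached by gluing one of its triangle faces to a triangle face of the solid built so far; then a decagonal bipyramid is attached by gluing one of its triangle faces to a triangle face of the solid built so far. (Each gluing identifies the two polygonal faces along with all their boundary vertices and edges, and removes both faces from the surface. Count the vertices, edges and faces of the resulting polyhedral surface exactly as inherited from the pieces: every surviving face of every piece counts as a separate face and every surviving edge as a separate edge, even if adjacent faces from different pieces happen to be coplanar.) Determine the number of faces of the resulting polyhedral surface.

A square antiprism: V=8, E=16, F=10.
Attach a heptagonal pyramid (V=8, E=14, F=8) along a 3-gon: merge 3 vertices and 3 edges, delete both glued faces → V=13, E=27, F=16.
Attach a decagonal bipyramid (V=12, E=30, F=20) along a 3-gon: merge 3 vertices and 3 edges, delete both glued faces → V=22, E=54, F=34.
Check: V − E + F = 22 − 54 + 34 = 2.

34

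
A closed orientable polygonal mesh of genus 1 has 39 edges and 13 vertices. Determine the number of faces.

For a closed orientable surface of genus 1, χ = 2 − 2·1 = 0.
F = 0 − V + E = 0 − 13 + 39 = 26.

26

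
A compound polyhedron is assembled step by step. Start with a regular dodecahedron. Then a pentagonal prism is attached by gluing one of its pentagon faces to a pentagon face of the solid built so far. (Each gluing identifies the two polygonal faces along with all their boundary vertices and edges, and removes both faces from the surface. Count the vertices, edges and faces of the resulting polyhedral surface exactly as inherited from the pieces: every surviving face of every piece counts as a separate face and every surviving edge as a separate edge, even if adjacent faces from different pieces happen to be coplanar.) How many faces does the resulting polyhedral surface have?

A regular dodecahedron: V=20, E=30, F=12.
Attach a pentagonal prism (V=10, E=15, F=7) along a 5-gon: merge 5 vertices and 5 edges, delete both glued faces → V=25, E=40, F=17.
Check: V − E + F = 25 − 40 + 17 = 2.

17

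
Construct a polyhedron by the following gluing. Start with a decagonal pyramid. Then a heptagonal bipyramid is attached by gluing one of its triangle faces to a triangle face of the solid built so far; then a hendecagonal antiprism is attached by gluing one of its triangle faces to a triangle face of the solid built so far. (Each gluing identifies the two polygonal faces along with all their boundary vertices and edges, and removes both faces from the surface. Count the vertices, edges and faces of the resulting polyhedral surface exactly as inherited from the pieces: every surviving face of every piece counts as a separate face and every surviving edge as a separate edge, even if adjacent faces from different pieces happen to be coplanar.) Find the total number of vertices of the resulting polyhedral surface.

A decagonal pyramid: V=11, E=20, F=11.
Attach a heptagonal bipyramid (V=9, E=21, F=14) along a 3-gon: merge 3 vertices and 3 edges, delete both glued faces → V=17, E=38, F=23.
Attach a hendecagonal antiprism (V=22, E=44, F=24) along a 3-gon: merge 3 vertices and 3 edges, delete both glued faces → V=36, E=79, F=45.
Check: V − E + F = 36 − 79 + 45 = 2.

36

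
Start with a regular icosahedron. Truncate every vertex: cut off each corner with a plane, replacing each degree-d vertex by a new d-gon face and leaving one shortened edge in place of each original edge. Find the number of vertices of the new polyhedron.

The base solid has V = 12, E = 30, F = 20.
Truncation replaces each original edge-end by a new vertex, so V′ = 2E = 60.
Each original edge survives, and each old vertex of degree d contributes d new edges; summing degrees gives Σd = 2E, so E′ = E + 2E = 3E = 90.
Each original face survives and each original vertex becomes one new face: F′ = F + V = 32.

60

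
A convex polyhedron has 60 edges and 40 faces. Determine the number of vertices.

22

Here V − E + F = 2.
V = 2 + E − F = 2 + 60 − 40 = 22.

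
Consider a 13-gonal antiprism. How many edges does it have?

An antiprism on an n-gon has two n-gon caps and 2n triangles: V = 2·13 = 26, E = 4·13 = 52, F = 2·13 + 2 = 28.

52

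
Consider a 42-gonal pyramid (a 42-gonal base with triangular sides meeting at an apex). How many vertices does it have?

43

A pyramid on an n-gon base has one n-gon and n triangles: V = 42 + 1 = 43, E = 2·42 = 84, F = 42 + 1 = 43.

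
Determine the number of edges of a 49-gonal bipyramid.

147

A bipyramid over an n-gon has 2n triangular faces and n + 2 vertices: V = 49 + 2 = 51, E = 3·49 = 147, F = 2·49 = 98.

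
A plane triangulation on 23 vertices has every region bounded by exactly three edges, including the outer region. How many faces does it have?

In a plane triangulation 3F = 2E and V − E + F = 2, so F = 2V − 4 = 2·23 − 4 = 42.

42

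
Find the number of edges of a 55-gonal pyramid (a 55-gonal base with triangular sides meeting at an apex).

A pyramid on an n-gon base has one n-gon and n triangles: V = 55 + 1 = 56, E = 2·55 = 110, F = 55 + 1 = 56.

110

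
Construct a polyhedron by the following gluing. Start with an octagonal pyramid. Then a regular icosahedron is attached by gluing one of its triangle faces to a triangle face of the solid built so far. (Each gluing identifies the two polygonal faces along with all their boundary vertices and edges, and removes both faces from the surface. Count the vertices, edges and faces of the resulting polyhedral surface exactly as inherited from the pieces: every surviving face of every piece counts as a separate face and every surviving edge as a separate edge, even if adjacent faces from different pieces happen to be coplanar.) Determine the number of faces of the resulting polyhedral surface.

An octagonal pyramid: V=9, E=16, F=9.
Attach a regular icosahedron (V=12, E=30, F=20) along a 3-gon: merge 3 vertices and 3 edges, delete both glued faces → V=18, E=43, F=27.
Check: V − E + F = 18 − 43 + 27 = 2.

27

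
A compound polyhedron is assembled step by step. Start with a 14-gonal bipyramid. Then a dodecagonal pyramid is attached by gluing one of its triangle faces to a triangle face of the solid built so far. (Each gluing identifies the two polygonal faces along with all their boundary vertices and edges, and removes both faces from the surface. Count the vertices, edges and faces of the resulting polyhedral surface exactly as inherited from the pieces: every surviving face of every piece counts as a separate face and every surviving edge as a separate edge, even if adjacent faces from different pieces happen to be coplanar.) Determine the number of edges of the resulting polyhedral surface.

A 14-gonal bipyramid: V=16, E=42, F=28.
Attach a dodecagonal pyramid (V=13, E=24, F=13) along a 3-gon: merge 3 vertices and 3 edges, delete both glued faces → V=26, E=63, F=39.
Check: V − E + F = 26 − 63 + 39 = 2.

63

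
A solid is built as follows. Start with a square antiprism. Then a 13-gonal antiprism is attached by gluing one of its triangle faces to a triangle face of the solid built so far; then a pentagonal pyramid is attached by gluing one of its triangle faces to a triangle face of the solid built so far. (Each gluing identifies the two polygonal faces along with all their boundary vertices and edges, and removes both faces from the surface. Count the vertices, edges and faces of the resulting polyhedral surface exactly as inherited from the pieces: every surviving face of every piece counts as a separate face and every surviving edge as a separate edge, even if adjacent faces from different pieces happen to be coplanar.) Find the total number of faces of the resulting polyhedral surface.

A square antiprism: V=8, E=16, F=10.
Attach a 13-gonal antiprism (V=26, E=52, F=28) along a 3-gon: merge 3 vertices and 3 edges, delete both glued faces → V=31, E=65, F=36.
Attach a pentagonal pyramid (V=6, E=10, F=6) along a 3-gon: merge 3 vertices and 3 edges, delete both glued faces → V=34, E=72, F=40.
Check: V − E + F = 34 − 72 + 40 = 2.

40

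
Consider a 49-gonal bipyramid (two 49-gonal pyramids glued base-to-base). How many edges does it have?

147

A bipyramid over an n-gon has 2n triangular faces and n + 2 vertices: V = 49 + 2 = 51, E = 3·49 = 147, F = 2·49 = 98.
Check: V − E + F = 51 − 147 + 98 = 2.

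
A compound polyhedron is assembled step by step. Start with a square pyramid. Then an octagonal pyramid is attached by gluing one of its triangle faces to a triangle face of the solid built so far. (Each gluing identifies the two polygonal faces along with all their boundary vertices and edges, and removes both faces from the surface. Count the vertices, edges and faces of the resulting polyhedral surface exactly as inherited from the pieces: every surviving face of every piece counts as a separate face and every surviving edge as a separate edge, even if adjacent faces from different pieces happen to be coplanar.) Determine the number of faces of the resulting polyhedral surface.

12

A square pyramid: V=5, E=8, F=5.
Attach an octagonal pyramid (V=9, E=16, F=9) along a 3-gon: merge 3 vertices and 3 edges, delete both glued faces → V=11, E=21, F=12.
Check: V − E + F = 11 − 21 + 12 = 2.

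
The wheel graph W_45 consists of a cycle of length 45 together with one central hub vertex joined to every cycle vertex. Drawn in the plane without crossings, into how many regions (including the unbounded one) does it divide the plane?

46

W_45 has V = 45 + 1 = 46 vertices and E = 2·45 = 90 edges.
By Euler's formula F = 2 − V + E = 2 − 46 + 90 = 46.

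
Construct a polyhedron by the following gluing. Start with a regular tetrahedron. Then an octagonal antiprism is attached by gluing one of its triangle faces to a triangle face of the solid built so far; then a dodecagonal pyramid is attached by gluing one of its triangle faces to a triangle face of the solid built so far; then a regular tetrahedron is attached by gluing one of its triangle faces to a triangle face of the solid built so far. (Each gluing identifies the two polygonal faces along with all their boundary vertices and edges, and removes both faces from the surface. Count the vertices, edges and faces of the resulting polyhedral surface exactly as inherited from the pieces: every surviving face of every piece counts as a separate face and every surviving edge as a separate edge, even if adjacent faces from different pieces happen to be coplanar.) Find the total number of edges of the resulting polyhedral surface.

59

A regular tetrahedron: V=4, E=6, F=4.
Attach an octagonal antiprism (V=16, E=32, F=18) along a 3-gon: merge 3 vertices and 3 edges, delete both glued faces → V=17, E=35, F=20.
Attach a dodecagonal pyramid (V=13, E=24, F=13) along a 3-gon: merge 3 vertices and 3 edges, delete both glued faces → V=27, E=56, F=31.
Attach a regular tetrahedron (V=4, E=6, F=4) along a 3-gon: merge 3 vertices and 3 edges, delete both glued faces → V=28, E=59, F=33.
Check: V − E + F = 28 − 59 + 33 = 2.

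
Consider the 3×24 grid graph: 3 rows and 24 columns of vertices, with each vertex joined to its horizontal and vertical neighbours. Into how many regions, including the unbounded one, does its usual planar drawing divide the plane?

47

The grid has V = 3·24 = 72 vertices and E = 3·23 + 24·2 = 117 edges.
F = 2 − V + E = 2 − 72 + 117 = 47.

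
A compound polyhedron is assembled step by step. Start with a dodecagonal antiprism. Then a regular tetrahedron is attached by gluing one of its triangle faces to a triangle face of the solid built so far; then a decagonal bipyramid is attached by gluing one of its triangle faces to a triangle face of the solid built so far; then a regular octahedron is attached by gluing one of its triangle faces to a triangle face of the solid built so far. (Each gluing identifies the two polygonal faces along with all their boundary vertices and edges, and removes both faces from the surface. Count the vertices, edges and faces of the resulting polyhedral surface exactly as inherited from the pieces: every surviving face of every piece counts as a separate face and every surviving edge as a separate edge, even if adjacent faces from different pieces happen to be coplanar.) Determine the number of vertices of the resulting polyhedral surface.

37

A dodecagonal antiprism: V=24, E=48, F=26.
Attach a regular tetrahedron (V=4, E=6, F=4) along a 3-gon: merge 3 vertices and 3 edges, delete both glued faces → V=25, E=51, F=28.
Attach a decagonal bipyramid (V=12, E=30, F=20) along a 3-gon: merge 3 vertices and 3 edges, delete both glued faces → V=34, E=78, F=46.
Attach a regular octahedron (V=6, E=12, F=8) along a 3-gon: merge 3 vertices and 3 edges, delete both glued faces → V=37, E=87, F=52.
Check: V − E + F = 37 − 87 + 52 = 2.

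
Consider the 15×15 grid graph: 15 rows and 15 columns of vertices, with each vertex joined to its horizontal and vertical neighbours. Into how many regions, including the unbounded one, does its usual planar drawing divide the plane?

197

The grid has V = 15·15 = 225 vertices and E = 15·14 + 15·14 = 420 edges.
F = 2 − V + E = 2 − 225 + 420 = 197.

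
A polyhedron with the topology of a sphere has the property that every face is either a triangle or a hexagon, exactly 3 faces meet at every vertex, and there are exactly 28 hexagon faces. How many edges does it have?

90

Let x be the number of triangles; then F = 28 + x.
Edge–face incidences: 2E = 6·28 + 3·x = 168 + 3x.
Every vertex has degree 3, so 3V = 2E.
Euler: V − E + F = 2 ⇒ (2E)/3 − E + (28 + x) = 2.
Multiply by 6: 2·(2E) − 3·(2E) + 6·(28 + x) = 12, i.e. 168 + 6x − (168 + 3x) = 12.
Collecting terms: 3x = 12, so x = 4.
Then 2E = 168 + 3·4 = 180, so E = 90, V = 2E/3 = 60, F = 28 + 4 = 32.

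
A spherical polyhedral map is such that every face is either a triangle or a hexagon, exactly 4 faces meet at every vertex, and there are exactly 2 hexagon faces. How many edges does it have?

24

Let x be the number of triangles; then F = 2 + x.
Edge–face incidences: 2E = 6·2 + 3·x = 12 + 3x.
Every vertex has degree 4, so 4V = 2E.
Euler: V − E + F = 2 ⇒ (2E)/4 − E + (2 + x) = 2.
Multiply by 8: 2·(2E) − 4·(2E) + 8·(2 + x) = 16, i.e. 16 + 8x − 2·(12 + 3x) = 16.
Collecting terms: 2x − 8 = 16, so 2x = 24, so x = 12.
Then 2E = 12 + 3·12 = 48, so E = 24, V = 2E/4 = 12, F = 2 + 12 = 14.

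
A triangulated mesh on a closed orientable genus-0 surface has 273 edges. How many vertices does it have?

χ = 2 − 2·0 = 2, and every face is a triangle so 3F = 2E.
F = 2E/3 = 182. Then V = 2 + E − F = 2 + 273 − 182 = 93.

93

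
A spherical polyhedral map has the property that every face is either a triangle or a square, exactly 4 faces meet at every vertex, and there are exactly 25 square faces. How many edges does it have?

Let x be the number of triangles; then F = 25 + x.
Edge–face incidences: 2E = 4·25 + 3·x = 100 + 3x.
Every vertex has degree 4, so 4V = 2E.
Euler: V − E + F = 2 ⇒ (2E)/4 − E + (25 + x) = 2.
Multiply by 8: 2·(2E) − 4·(2E) + 8·(25 + x) = 16, i.e. 200 + 8x − 2·(100 + 3x) = 16.
Collecting terms: 2x = 16, so x = 8.
Then 2E = 100 + 3·8 = 124, so E = 62, V = 2E/4 = 31, F = 25 + 8 = 33.

62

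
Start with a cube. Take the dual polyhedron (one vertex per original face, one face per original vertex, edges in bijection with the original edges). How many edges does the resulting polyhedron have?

12

The base solid has V = 8, E = 12, F = 6.
The dual swaps V and F and preserves E: V′ = F = 6, E′ = E = 12, F′ = V = 8.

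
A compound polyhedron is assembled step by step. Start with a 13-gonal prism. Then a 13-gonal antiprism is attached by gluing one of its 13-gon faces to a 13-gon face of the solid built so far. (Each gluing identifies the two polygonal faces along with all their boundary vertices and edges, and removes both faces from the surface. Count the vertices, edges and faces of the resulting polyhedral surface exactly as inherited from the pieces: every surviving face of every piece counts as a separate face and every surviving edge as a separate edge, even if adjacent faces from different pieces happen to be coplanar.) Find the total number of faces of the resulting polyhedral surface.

A 13-gonal prism: V=26, E=39, F=15.
Attach a 13-gonal antiprism (V=26, E=52, F=28) along a 13-gon: merge 13 vertices and 13 edges, delete both glued faces → V=39, E=78, F=41.
Check: V − E + F = 39 − 78 + 41 = 2.

41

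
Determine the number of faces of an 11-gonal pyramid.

A pyramid on an n-gon base has one n-gon and n triangles: V = 11 + 1 = 12, E = 2·11 = 22, F = 11 + 1 = 12.

12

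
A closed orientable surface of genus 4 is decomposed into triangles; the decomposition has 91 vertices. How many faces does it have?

194

χ = 2 − 2·4 = -6, and every face is a triangle so 3F = 2E.
V − E + F = -6 with E = 3F/2 gives 91 − (3/2 − 1)·F = -6, so F = 194 and E = 291.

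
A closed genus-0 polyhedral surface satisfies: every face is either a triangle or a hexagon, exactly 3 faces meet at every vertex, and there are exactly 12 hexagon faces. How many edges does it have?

42

Let x be the number of triangles; then F = 12 + x.
Edge–face incidences: 2E = 6·12 + 3·x = 72 + 3x.
Every vertex has degree 3, so 3V = 2E.
Euler: V − E + F = 2 ⇒ (2E)/3 − E + (12 + x) = 2.
Multiply by 6: 2·(2E) − 3·(2E) + 6·(12 + x) = 12, i.e. 72 + 6x − (72 + 3x) = 12.
Collecting terms: 3x = 12, so x = 4.
Then 2E = 72 + 3·4 = 84, so E = 42, V = 2E/3 = 28, F = 12 + 4 = 16.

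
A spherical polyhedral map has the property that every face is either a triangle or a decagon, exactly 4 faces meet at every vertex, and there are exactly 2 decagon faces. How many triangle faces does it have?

20

Let x be the number of triangles; then F = 2 + x.
Edge–face incidences: 2E = 10·2 + 3·x = 20 + 3x.
Every vertex has degree 4, so 4V = 2E.
Euler: V − E + F = 2 ⇒ (2E)/4 − E + (2 + x) = 2.
Multiply by 8: 2·(2E) − 4·(2E) + 8·(2 + x) = 16, i.e. 16 + 8x − 2·(20 + 3x) = 16.
Collecting terms: 2x − 24 = 16, so 2x = 40, so x = 20.
Then 2E = 20 + 3·20 = 80, so E = 40, V = 2E/4 = 20, F = 2 + 20 = 22.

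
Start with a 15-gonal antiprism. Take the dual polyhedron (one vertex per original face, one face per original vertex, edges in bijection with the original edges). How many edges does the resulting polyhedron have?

60

The base solid has V = 30, E = 60, F = 32.
The dual swaps V and F and preserves E: V′ = F = 32, E′ = E = 60, F′ = V = 30.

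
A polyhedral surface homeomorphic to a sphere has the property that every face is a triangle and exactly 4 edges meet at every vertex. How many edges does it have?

Each face has 3 edges and each edge borders two faces, so 2E = 3F.
Each vertex has degree 4, so 4V = 2E and hence V = 3F/4.
Euler: V − E + F = 2 ⇒ (3F/4) − (3F/2) + F = 2.
Multiply by 8: (6 − 12 + 8)F = 16, i.e. 2F = 16.
So F = 8, E = 3·8/2 = 12, V = 3·8/4 = 6.

12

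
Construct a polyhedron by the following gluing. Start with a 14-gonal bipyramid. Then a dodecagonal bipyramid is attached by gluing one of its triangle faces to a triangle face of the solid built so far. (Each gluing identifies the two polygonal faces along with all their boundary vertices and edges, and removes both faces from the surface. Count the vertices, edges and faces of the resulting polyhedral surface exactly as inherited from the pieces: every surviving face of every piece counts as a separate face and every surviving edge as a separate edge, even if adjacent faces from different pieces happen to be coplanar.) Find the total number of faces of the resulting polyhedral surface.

A 14-gonal bipyramid: V=16, E=42, F=28.
Attach a dodecagonal bipyramid (V=14, E=36, F=24) along a 3-gon: merge 3 vertices and 3 edges, delete both glued faces → V=27, E=75, F=50.
Check: V − E + F = 27 − 75 + 50 = 2.

50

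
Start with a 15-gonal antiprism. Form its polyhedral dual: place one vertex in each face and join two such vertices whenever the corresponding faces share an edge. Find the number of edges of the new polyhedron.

60

The base solid has V = 30, E = 60, F = 32.
The dual swaps V and F and preserves E: V′ = F = 32, E′ = E = 60, F′ = V = 30.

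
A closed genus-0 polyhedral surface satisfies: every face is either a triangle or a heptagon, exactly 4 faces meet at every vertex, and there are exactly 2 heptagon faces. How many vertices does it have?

Let x be the number of triangles; then F = 2 + x.
Edge–face incidences: 2E = 7·2 + 3·x = 14 + 3x.
Every vertex has degree 4, so 4V = 2E.
Euler: V − E + F = 2 ⇒ (2E)/4 − E + (2 + x) = 2.
Multiply by 8: 2·(2E) − 4·(2E) + 8·(2 + x) = 16, i.e. 16 + 8x − 2·(14 + 3x) = 16.
Collecting terms: 2x − 12 = 16, so 2x = 28, so x = 14.
Then 2E = 14 + 3·14 = 56, so E = 28, V = 2E/4 = 14, F = 2 + 14 = 16.

14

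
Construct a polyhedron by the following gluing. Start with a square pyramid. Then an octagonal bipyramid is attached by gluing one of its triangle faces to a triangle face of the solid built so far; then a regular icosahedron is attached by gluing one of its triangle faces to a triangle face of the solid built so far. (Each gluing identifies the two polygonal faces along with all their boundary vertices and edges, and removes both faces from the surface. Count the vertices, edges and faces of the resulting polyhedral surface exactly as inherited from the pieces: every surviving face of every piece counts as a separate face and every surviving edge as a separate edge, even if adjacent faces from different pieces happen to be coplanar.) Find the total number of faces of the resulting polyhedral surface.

A square pyramid: V=5, E=8, F=5.
Attach an octagonal bipyramid (V=10, E=24, F=16) along a 3-gon: merge 3 vertices and 3 edges, delete both glued faces → V=12, E=29, F=19.
Attach a regular icosahedron (V=12, E=30, F=20) along a 3-gon: merge 3 vertices and 3 edges, delete both glued faces → V=21, E=56, F=37.
Check: V − E + F = 21 − 56 + 37 = 2.

37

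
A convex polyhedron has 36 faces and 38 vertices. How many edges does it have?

72

Here V − E + F = 2.
E = V + F − (2) = 38 + 36 − (2) = 72.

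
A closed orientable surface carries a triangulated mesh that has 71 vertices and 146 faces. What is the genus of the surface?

Every face is a triangle, so 2E = 3·146 = 438, giving E = 219.
χ = V − E + F = 71 − 219 + 146 = -2.
For a closed orientable surface χ = 2 − 2g, so g = (2 − (-2))/2 = 2.

2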